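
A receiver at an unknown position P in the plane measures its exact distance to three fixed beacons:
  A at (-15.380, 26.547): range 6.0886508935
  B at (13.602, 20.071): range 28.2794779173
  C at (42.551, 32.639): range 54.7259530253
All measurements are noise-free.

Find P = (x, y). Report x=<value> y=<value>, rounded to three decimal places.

eq1: (x + 15.380)² + (y − 26.547)² = 6.0886508935²
eq2: (x − 13.602)² + (y − 20.071)² = 28.2794779173²
eq3: (x − 42.551)² + (y − 32.639)² = 54.7259530253²
eq2−eq1, eq2−eq3 (x²,y² cancel):
  -57.964·x + 12.952·y = 1116.085366
  57.898·x + 25.136·y = 92.831414
det = -57.964·25.136 − 12.952·57.898 = -2206.878000
x = (1116.085366·25.136 − 12.952·92.831414) / -2206.878000 = -12.167220
y = (-57.964·92.831414 − 1116.085366·57.898) / -2206.878000 = 31.719012

x=-12.167 y=31.719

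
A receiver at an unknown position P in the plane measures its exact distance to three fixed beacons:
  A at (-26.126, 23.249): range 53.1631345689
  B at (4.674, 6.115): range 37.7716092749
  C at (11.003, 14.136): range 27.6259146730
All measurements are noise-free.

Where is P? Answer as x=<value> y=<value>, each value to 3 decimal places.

x=24.956 y=37.980

eq1: (x + 26.126)² + (y − 23.249)² = 53.1631345689²
eq2: (x − 4.674)² + (y − 6.115)² = 37.7716092749²
eq3: (x − 11.003)² + (y − 14.136)² = 27.6259146730²
eq3−eq2, eq3−eq1 (x²,y² cancel):
  -12.658·x − 16.042·y = -925.156310
  -74.258·x + 18.226·y = -1160.936344
det = -12.658·18.226 − -16.042·-74.258 = -1421.951544
x = (-925.156310·18.226 − -16.042·-1160.936344) / -1421.951544 = 24.955590
y = (-12.658·-1160.936344 − -925.156310·-74.258) / -1421.951544 = 37.979582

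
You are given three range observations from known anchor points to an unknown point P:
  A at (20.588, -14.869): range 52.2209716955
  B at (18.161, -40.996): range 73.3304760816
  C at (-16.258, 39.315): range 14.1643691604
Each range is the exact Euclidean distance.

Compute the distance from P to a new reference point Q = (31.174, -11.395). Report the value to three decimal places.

57.137

eq1: (x − 20.588)² + (y + 14.869)² = 52.2209716955²
eq2: (x − 18.161)² + (y + 40.996)² = 73.3304760816²
eq3: (x + 16.258)² + (y − 39.315)² = 14.1643691604²
eq1−eq3, eq1−eq2 (x²,y² cancel):
  -73.692·x + 108.368·y = 3691.439415
  -4.854·x − 52.254·y = -1284.787806
det = -73.692·-52.254 − 108.368·-4.854 = 4376.720040
x = (3691.439415·-52.254 − 108.368·-1284.787806) / 4376.720040 = -12.260915
y = (-73.692·-1284.787806 − 3691.439415·-4.854) / 4376.720040 = 25.726304
|P − Q| = √((-12.260915 − 31.174)² + (25.726304 − -11.395)²) = 57.136530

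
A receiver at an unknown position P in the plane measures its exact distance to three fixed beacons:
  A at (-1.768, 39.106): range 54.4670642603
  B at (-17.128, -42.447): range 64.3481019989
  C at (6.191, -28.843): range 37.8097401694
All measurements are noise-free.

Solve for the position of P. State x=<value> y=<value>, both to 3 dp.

x=33.345 y=-2.532

eq1: (x + 1.768)² + (y − 39.106)² = 54.4670642603²
eq2: (x + 17.128)² + (y + 42.447)² = 64.3481019989²
eq3: (x − 6.191)² + (y + 28.843)² = 37.8097401694²
eq1−eq3, eq1−eq2 (x²,y² cancel):
  15.918·x − 135.898·y = 874.926707
  -30.720·x − 163.106·y = -611.306009
det = 15.918·-163.106 − -135.898·-30.720 = -6771.107868
x = (874.926707·-163.106 − -135.898·-611.306009) / -6771.107868 = 33.344774
y = (15.918·-611.306009 − 874.926707·-30.720) / -6771.107868 = -2.532374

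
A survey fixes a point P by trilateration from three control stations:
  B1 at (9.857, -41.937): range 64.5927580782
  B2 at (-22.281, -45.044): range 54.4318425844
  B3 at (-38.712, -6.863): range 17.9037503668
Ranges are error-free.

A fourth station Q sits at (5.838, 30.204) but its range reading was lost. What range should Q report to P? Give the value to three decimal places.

eq1: (x − 9.857)² + (y + 41.937)² = 64.5927580782²
eq2: (x + 22.281)² + (y + 45.044)² = 54.4318425844²
eq3: (x + 38.712)² + (y + 6.863)² = 17.9037503668²
eq3−eq2, eq3−eq1 (x²,y² cancel):
  32.862·x − 76.362·y = -1662.596026
  97.138·x − 70.148·y = -3541.527414
det = 32.862·-70.148 − -76.362·97.138 = 5112.448380
x = (-1662.596026·-70.148 − -76.362·-3541.527414) / 5112.448380 = -30.085454
y = (32.862·-3541.527414 − -1662.596026·97.138) / 5112.448380 = 8.825435
|P − Q| = √((-30.085454 − 5.838)² + (8.825435 − 30.204)²) = 41.803560

41.804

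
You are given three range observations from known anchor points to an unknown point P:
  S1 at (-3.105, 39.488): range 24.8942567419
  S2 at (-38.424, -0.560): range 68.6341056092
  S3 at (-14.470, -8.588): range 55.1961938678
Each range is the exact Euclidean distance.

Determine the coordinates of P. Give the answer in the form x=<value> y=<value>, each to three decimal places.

eq1: (x + 3.105)² + (y − 39.488)² = 24.8942567419²
eq2: (x + 38.424)² + (y + 0.560)² = 68.6341056092²
eq3: (x + 14.470)² + (y + 8.588)² = 55.1961938678²
eq3−eq2, eq3−eq1 (x²,y² cancel):
  -47.908·x + 16.056·y = -470.437903
  22.730·x + 96.152·y = 3712.704324
det = -47.908·96.152 − 16.056·22.730 = -4971.402896
x = (-470.437903·96.152 − 16.056·3712.704324) / -4971.402896 = 21.089565
y = (-47.908·3712.704324 − -470.437903·22.730) / -4971.402896 = 33.627366

x=21.090 y=33.627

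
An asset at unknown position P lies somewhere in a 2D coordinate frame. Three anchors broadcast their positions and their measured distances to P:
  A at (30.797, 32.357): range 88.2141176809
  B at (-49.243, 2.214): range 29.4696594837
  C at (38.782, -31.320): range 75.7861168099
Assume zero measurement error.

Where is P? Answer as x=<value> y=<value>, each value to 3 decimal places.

x=-36.692 y=-24.449

eq1: (x − 30.797)² + (y − 32.357)² = 88.2141176809²
eq2: (x + 49.243)² + (y − 2.214)² = 29.4696594837²
eq3: (x − 38.782)² + (y + 31.320)² = 75.7861168099²
eq1−eq3, eq1−eq2 (x²,y² cancel):
  15.970·x − 127.354·y = 2527.750323
  -160.080·x − 60.286·y = 7347.613915
det = 15.970·-60.286 − -127.354·-160.080 = -21349.595740
x = (2527.750323·-60.286 − -127.354·7347.613915) / -21349.595740 = -36.692033
y = (15.970·7347.613915 − 2527.750323·-160.080) / -21349.595740 = -24.449347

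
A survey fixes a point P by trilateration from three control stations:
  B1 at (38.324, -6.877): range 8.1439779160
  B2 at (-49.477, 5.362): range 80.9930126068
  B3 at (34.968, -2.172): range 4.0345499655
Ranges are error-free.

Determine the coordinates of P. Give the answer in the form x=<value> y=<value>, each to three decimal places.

eq1: (x − 38.324)² + (y + 6.877)² = 8.1439779160²
eq2: (x + 49.477)² + (y − 5.362)² = 80.9930126068²
eq3: (x − 34.968)² + (y + 2.172)² = 4.0345499655²
eq3−eq2, eq3−eq1 (x²,y² cancel):
  -168.890·x + 15.068·y = -5294.344533
  6.712·x − 9.410·y = 238.496714
det = -168.890·-9.410 − 15.068·6.712 = 1488.118484
x = (-5294.344533·-9.410 − 15.068·238.496714) / 1488.118484 = 31.063463
y = (-168.890·238.496714 − -5294.344533·6.712) / 1488.118484 = -3.187965

x=31.063 y=-3.188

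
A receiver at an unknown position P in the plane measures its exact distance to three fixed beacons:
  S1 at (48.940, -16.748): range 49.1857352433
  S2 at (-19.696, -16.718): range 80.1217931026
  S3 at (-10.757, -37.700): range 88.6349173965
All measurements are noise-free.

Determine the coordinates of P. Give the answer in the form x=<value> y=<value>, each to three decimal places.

x=43.785 y=32.167

eq1: (x − 48.940)² + (y + 16.748)² = 49.1857352433²
eq2: (x + 19.696)² + (y + 16.718)² = 80.1217931026²
eq3: (x + 10.757)² + (y + 37.700)² = 88.6349173965²
eq2−eq3, eq2−eq1 (x²,y² cancel):
  17.878·x − 41.964·y = -567.067743
  137.272·x − 0.060·y = 6008.460343
det = 17.878·-0.060 − -41.964·137.272 = 5759.409528
x = (-567.067743·-0.060 − -41.964·6008.460343) / 5759.409528 = 43.784533
y = (17.878·6008.460343 − -567.067743·137.272) / 5759.409528 = 32.166800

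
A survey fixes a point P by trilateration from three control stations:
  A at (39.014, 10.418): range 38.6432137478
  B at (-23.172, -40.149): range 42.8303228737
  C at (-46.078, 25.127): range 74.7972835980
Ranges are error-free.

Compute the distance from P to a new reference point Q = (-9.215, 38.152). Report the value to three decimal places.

61.928

eq1: (x − 39.014)² + (y − 10.418)² = 38.6432137478²
eq2: (x + 23.172)² + (y + 40.149)² = 42.8303228737²
eq3: (x + 46.078)² + (y − 25.127)² = 74.7972835980²
eq1−eq3, eq1−eq2 (x²,y² cancel):
  -170.184·x + 29.418·y = -2977.414372
  -124.372·x − 101.134·y = 177.118276
det = -170.184·-101.134 − 29.418·-124.372 = 20870.164152
x = (-2977.414372·-101.134 − 29.418·177.118276) / 20870.164152 = 14.178487
y = (-170.184·177.118276 − -2977.414372·-124.372) / 20870.164152 = -19.187663
|P − Q| = √((14.178487 − -9.215)² + (-19.187663 − 38.152)²) = 61.928121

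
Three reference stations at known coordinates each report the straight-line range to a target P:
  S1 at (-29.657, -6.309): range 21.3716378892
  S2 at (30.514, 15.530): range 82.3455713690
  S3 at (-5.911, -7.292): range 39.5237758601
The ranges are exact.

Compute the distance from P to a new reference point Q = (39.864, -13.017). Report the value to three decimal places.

82.356

eq1: (x + 29.657)² + (y + 6.309)² = 21.3716378892²
eq2: (x − 30.514)² + (y − 15.530)² = 82.3455713690²
eq3: (x + 5.911)² + (y + 7.292)² = 39.5237758601²
eq3−eq1, eq3−eq2 (x²,y² cancel):
  -47.492·x + 1.966·y = 1936.609897
  72.850·x + 45.644·y = -4134.492355
det = -47.492·45.644 − 1.966·72.850 = -2310.947948
x = (1936.609897·45.644 − 1.966·-4134.492355) / -2310.947948 = -41.767723
y = (-47.492·-4134.492355 − 1936.609897·72.850) / -2310.947948 = -23.918012
|P − Q| = √((-41.767723 − 39.864)² + (-23.918012 − -13.017)²) = 82.356362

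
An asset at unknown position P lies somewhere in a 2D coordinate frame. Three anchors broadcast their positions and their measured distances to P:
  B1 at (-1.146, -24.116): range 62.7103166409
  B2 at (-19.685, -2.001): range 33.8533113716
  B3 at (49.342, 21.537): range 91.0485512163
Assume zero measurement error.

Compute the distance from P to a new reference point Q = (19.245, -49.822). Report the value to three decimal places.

eq1: (x + 1.146)² + (y + 24.116)² = 62.7103166409²
eq2: (x + 19.685)² + (y + 2.001)² = 33.8533113716²
eq3: (x − 49.342)² + (y − 21.537)² = 91.0485512163²
eq3−eq1, eq3−eq2 (x²,y² cancel):
  -100.976·x − 91.306·y = 2041.674304
  -138.054·x − 47.076·y = 4636.819881
det = -100.976·-47.076 − -91.306·-138.054 = -7851.612348
x = (2041.674304·-47.076 − -91.306·4636.819881) / -7851.612348 = -41.680053
y = (-100.976·4636.819881 − 2041.674304·-138.054) / -7851.612348 = 23.733497
|P − Q| = √((-41.680053 − 19.245)² + (23.733497 − -49.822)²) = 95.510592

95.511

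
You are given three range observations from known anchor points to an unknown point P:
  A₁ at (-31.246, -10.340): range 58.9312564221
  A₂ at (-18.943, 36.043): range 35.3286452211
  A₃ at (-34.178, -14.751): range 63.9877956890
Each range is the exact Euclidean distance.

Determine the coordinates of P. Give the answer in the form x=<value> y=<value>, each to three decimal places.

x=14.987 y=26.203

eq1: (x + 31.246)² + (y + 10.340)² = 58.9312564221²
eq2: (x + 18.943)² + (y − 36.043)² = 35.3286452211²
eq3: (x + 34.178)² + (y + 14.751)² = 63.9877956890²
eq1−eq2, eq1−eq3 (x²,y² cancel):
  24.606·x + 92.766·y = 2799.486792
  -5.864·x − 8.822·y = -319.045445
det = 24.606·-8.822 − 92.766·-5.864 = 326.905692
x = (2799.486792·-8.822 − 92.766·-319.045445) / 326.905692 = 14.987494
y = (24.606·-319.045445 − 2799.486792·-5.864) / 326.905692 = 26.202537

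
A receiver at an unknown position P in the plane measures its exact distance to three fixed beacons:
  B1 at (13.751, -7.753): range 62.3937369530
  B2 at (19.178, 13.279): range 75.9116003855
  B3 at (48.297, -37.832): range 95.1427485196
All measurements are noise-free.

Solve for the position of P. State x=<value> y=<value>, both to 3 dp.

eq1: (x − 13.751)² + (y + 7.753)² = 62.3937369530²
eq2: (x − 19.178)² + (y − 13.279)² = 75.9116003855²
eq3: (x − 48.297)² + (y + 37.832)² = 95.1427485196²
eq2−eq3, eq2−eq1 (x²,y² cancel):
  58.238·x − 102.222·y = -69.838615
  -10.854·x − 42.064·y = 1574.664147
det = 58.238·-42.064 − -102.222·-10.854 = -3559.240820
x = (-69.838615·-42.064 − -102.222·1574.664147) / -3559.240820 = -46.049992
y = (58.238·1574.664147 − -69.838615·-10.854) / -3559.240820 = -25.552433

x=-46.050 y=-25.552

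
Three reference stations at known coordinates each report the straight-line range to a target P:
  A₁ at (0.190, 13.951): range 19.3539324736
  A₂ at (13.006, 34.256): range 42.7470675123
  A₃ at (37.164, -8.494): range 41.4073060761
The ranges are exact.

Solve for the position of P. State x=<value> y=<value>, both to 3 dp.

x=-4.089 y=-4.924

eq1: (x − 0.190)² + (y − 13.951)² = 19.3539324736²
eq2: (x − 13.006)² + (y − 34.256)² = 42.7470675123²
eq3: (x − 37.164)² + (y + 8.494)² = 41.4073060761²
eq3−eq2, eq3−eq1 (x²,y² cancel):
  -48.316·x + 85.500·y = -223.428144
  -73.948·x + 44.890·y = 81.345863
det = -48.316·44.890 − 85.500·-73.948 = 4153.648760
x = (-223.428144·44.890 − 85.500·81.345863) / 4153.648760 = -4.089118
y = (-48.316·81.345863 − -223.428144·-73.948) / 4153.648760 = -4.923953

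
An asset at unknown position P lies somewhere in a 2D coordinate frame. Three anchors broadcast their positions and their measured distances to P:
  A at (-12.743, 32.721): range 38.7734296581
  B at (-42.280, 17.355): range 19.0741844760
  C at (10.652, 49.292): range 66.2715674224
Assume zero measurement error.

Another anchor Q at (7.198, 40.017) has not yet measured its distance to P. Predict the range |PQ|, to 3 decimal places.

57.201

eq1: (x + 12.743)² + (y − 32.721)² = 38.7734296581²
eq2: (x + 42.280)² + (y − 17.355)² = 19.0741844760²
eq3: (x − 10.652)² + (y − 49.292)² = 66.2715674224²
eq1−eq2, eq1−eq3 (x²,y² cancel):
  -59.074·x − 30.732·y = 1995.300869
  46.790·x + 33.142·y = -1578.423323
det = -59.074·33.142 − -30.732·46.790 = -519.880228
x = (1995.300869·33.142 − -30.732·-1578.423323) / -519.880228 = -33.892722
y = (-59.074·-1578.423323 − 1995.300869·46.790) / -519.880228 = 0.223798
|P − Q| = √((-33.892722 − 7.198)² + (0.223798 − 40.017)²) = 57.200929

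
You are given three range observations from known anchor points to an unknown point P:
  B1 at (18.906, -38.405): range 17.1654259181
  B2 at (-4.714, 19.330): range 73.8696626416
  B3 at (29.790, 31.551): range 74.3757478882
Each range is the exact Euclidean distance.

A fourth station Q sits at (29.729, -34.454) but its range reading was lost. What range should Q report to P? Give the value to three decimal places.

eq1: (x − 18.906)² + (y + 38.405)² = 17.1654259181²
eq2: (x + 4.714)² + (y − 19.330)² = 73.8696626416²
eq3: (x − 29.790)² + (y − 31.551)² = 74.3757478882²
eq3−eq2, eq3−eq1 (x²,y² cancel):
  -69.008·x − 24.442·y = -1412.014190
  -21.768·x − 139.912·y = 5186.571187
det = -69.008·-139.912 − -24.442·-21.768 = 9122.993840
x = (-1412.014190·-139.912 − -24.442·5186.571187) / 9122.993840 = 35.550600
y = (-69.008·5186.571187 − -1412.014190·-21.768) / 9122.993840 = -42.601325
|P − Q| = √((35.550600 − 29.729)² + (-42.601325 − -34.454)²) = 10.013488

10.013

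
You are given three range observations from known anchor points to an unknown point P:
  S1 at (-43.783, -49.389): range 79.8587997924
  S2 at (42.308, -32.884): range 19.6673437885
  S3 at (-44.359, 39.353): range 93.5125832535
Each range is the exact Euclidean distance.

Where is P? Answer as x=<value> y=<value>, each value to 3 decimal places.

x=29.596 y=-17.877

eq1: (x + 43.783)² + (y + 49.389)² = 79.8587997924²
eq2: (x − 42.308)² + (y + 32.884)² = 19.6673437885²
eq3: (x + 44.359)² + (y − 39.353)² = 93.5125832535²
eq3−eq2, eq3−eq1 (x²,y² cancel):
  173.334·x − 144.474·y = 7712.743645
  1.152·x − 177.484·y = 3207.020242
det = 173.334·-177.484 − -144.474·1.152 = -30597.577608
x = (7712.743645·-177.484 − -144.474·3207.020242) / -30597.577608 = 29.595727
y = (173.334·3207.020242 − 7712.743645·1.152) / -30597.577608 = -17.877251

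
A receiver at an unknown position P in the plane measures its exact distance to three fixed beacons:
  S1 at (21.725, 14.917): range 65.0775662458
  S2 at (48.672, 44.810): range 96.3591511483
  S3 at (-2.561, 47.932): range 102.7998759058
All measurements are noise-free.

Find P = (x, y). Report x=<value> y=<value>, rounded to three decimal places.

eq1: (x − 21.725)² + (y − 14.917)² = 65.0775662458²
eq2: (x − 48.672)² + (y − 44.810)² = 96.3591511483²
eq3: (x + 2.561)² + (y − 47.932)² = 102.7998759058²
eq1−eq2, eq1−eq3 (x²,y² cancel):
  53.894·x + 59.786·y = -1367.589212
  -48.572·x + 66.030·y = -4723.182027
det = 53.894·66.030 − 59.786·-48.572 = 6462.546412
x = (-1367.589212·66.030 − 59.786·-4723.182027) / 6462.546412 = 29.721759
y = (53.894·-4723.182027 − -1367.589212·-48.572) / 6462.546412 = -49.667375

x=29.722 y=-49.667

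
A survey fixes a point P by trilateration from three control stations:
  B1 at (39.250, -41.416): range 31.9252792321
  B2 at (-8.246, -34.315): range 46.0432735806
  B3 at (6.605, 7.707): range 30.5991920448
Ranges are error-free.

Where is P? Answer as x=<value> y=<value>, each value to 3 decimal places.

x=31.177 y=-10.528

eq1: (x − 39.250)² + (y + 41.416)² = 31.9252792321²
eq2: (x + 8.246)² + (y + 34.315)² = 46.0432735806²
eq3: (x − 6.605)² + (y − 7.707)² = 30.5991920448²
eq1−eq3, eq1−eq2 (x²,y² cancel):
  -65.290·x + 98.246·y = -3069.910782
  -94.992·x + 14.202·y = -3111.091403
det = -65.290·14.202 − 98.246·-94.992 = 8405.335452
x = (-3069.910782·14.202 − 98.246·-3111.091403) / 8405.335452 = 31.177032
y = (-65.290·-3111.091403 − -3069.910782·-94.992) / 8405.335452 = -10.528290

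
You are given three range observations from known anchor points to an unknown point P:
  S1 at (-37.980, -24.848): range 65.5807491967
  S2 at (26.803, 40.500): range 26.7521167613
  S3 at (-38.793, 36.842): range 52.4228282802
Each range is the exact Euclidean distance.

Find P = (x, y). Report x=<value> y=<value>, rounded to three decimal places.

eq1: (x + 37.980)² + (y + 24.848)² = 65.5807491967²
eq2: (x − 26.803)² + (y − 40.500)² = 26.7521167613²
eq3: (x + 38.793)² + (y − 36.842)² = 52.4228282802²
eq1−eq2, eq1−eq3 (x²,y² cancel):
  129.566·x + 130.696·y = 3883.906219
  -1.626·x + 123.380·y = 2355.008049
det = 129.566·123.380 − 130.696·-1.626 = 16198.364776
x = (3883.906219·123.380 − 130.696·2355.008049) / 16198.364776 = 10.581699
y = (129.566·2355.008049 − 3883.906219·-1.626) / 16198.364776 = 19.226892

x=10.582 y=19.227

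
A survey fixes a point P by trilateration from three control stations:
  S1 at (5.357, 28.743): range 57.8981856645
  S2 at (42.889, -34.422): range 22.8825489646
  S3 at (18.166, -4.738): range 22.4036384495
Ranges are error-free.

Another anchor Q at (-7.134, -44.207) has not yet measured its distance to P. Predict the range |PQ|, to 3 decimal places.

eq1: (x − 5.357)² + (y − 28.743)² = 57.8981856645²
eq2: (x − 42.889)² + (y + 34.422)² = 22.8825489646²
eq3: (x − 18.166)² + (y + 4.738)² = 22.4036384495²
eq2−eq3, eq2−eq1 (x²,y² cancel):
  -49.446·x + 59.368·y = -2650.200174
  -75.064·x + 126.330·y = -4998.071763
det = -49.446·126.330 − 59.368·-75.064 = -1790.113628
x = (-2650.200174·126.330 − 59.368·-4998.071763) / -1790.113628 = 21.269188
y = (-49.446·-4998.071763 − -2650.200174·-75.064) / -1790.113628 = -26.925682
|P − Q| = √((21.269188 − -7.134)² + (-26.925682 − -44.207)²) = 33.247331

33.247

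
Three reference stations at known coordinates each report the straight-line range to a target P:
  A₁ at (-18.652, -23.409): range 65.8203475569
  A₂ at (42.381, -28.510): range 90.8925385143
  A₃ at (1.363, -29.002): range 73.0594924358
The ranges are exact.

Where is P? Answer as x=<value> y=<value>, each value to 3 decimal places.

x=-14.620 y=42.288

eq1: (x + 18.652)² + (y + 23.409)² = 65.8203475569²
eq2: (x − 42.381)² + (y + 28.510)² = 90.8925385143²
eq3: (x − 1.363)² + (y + 29.002)² = 73.0594924358²
eq3−eq1, eq3−eq2 (x²,y² cancel):
  -40.030·x + 11.186·y = 1058.275894
  82.036·x + 0.984·y = -1157.768635
det = -40.030·0.984 − 11.186·82.036 = -957.044216
x = (1058.275894·0.984 − 11.186·-1157.768635) / -957.044216 = -14.620164
y = (-40.030·-1157.768635 − 1058.275894·82.036) / -957.044216 = 42.287746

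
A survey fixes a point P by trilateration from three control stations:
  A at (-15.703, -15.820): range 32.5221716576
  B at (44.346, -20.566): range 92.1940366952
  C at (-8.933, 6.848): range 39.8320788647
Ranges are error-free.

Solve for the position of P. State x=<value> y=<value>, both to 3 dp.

x=-46.673 y=-5.892

eq1: (x + 15.703)² + (y + 15.820)² = 32.5221716576²
eq2: (x − 44.346)² + (y + 20.566)² = 92.1940366952²
eq3: (x + 8.933)² + (y − 6.848)² = 39.8320788647²
eq2−eq1, eq2−eq3 (x²,y² cancel):
  -120.098·x + 9.492·y = 5549.377290
  -106.558·x + 54.828·y = 4650.311416
det = -120.098·54.828 − 9.492·-106.558 = -5573.284608
x = (5549.377290·54.828 − 9.492·4650.311416) / -5573.284608 = -46.672747
y = (-120.098·4650.311416 − 5549.377290·-106.558) / -5573.284608 = -5.891938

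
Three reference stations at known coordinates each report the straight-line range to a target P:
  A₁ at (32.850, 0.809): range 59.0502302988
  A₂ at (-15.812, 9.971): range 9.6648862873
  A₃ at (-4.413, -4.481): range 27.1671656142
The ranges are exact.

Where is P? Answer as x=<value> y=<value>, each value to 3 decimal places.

x=-24.834 y=13.436

eq1: (x − 32.850)² + (y − 0.809)² = 59.0502302988²
eq2: (x + 15.812)² + (y − 9.971)² = 9.6648862873²
eq3: (x + 4.413)² + (y + 4.481)² = 27.1671656142²
eq3−eq1, eq3−eq2 (x²,y² cancel):
  74.526·x + 10.580·y = -1708.651760
  -22.798·x + 28.904·y = 954.531116
det = 74.526·28.904 − 10.580·-22.798 = 2395.302344
x = (-1708.651760·28.904 − 10.580·954.531116) / 2395.302344 = -24.834364
y = (74.526·954.531116 − -1708.651760·-22.798) / 2395.302344 = 13.436109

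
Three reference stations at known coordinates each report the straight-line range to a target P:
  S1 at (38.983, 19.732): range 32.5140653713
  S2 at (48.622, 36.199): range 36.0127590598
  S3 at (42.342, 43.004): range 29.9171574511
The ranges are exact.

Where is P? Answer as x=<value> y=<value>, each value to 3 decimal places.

eq1: (x − 38.983)² + (y − 19.732)² = 32.5140653713²
eq2: (x − 48.622)² + (y − 36.199)² = 36.0127590598²
eq3: (x − 42.342)² + (y − 43.004)² = 29.9171574511²
eq1−eq2, eq1−eq3 (x²,y² cancel):
  19.278·x + 32.934·y = 1525.686004
  6.718·x + 46.544·y = 1895.291004
det = 19.278·46.544 − 32.934·6.718 = 676.024620
x = (1525.686004·46.544 − 32.934·1895.291004) / 676.024620 = 12.709619
y = (19.278·1895.291004 − 1525.686004·6.718) / 676.024620 = 38.885953

x=12.710 y=38.886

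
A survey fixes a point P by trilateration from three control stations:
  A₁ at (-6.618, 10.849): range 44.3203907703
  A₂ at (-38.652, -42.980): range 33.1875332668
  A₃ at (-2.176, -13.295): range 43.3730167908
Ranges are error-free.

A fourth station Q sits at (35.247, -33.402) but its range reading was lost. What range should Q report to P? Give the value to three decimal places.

83.893

eq1: (x + 6.618)² + (y − 10.849)² = 44.3203907703²
eq2: (x + 38.652)² + (y + 42.980)² = 33.1875332668²
eq3: (x + 2.176)² + (y + 13.295)² = 43.3730167908²
eq1−eq3, eq1−eq2 (x²,y² cancel):
  8.884·x − 48.288·y = 103.071728
  -64.068·x − 107.658·y = 4042.643453
det = 8.884·-107.658 − -48.288·-64.068 = -4050.149256
x = (103.071728·-107.658 − -48.288·4042.643453) / -4050.149256 = -45.458737
y = (8.884·4042.643453 − 103.071728·-64.068) / -4050.149256 = -10.497994
|P − Q| = √((-45.458737 − 35.247)² + (-10.497994 − -33.402)²) = 83.892845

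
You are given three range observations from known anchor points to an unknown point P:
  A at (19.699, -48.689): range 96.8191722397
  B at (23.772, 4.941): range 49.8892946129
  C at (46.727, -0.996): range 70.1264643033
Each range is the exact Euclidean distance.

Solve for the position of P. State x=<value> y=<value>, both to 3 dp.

x=-6.661 y=44.473

eq1: (x − 19.699)² + (y + 48.689)² = 96.8191722397²
eq2: (x − 23.772)² + (y − 4.941)² = 49.8892946129²
eq3: (x − 46.727)² + (y + 0.996)² = 70.1264643033²
eq2−eq3, eq2−eq1 (x²,y² cancel):
  45.910·x − 11.874·y = -833.896199
  -8.146·x − 107.260·y = -4715.862539
det = 45.910·-107.260 − -11.874·-8.146 = -5021.032204
x = (-833.896199·-107.260 − -11.874·-4715.862539) / -5021.032204 = -6.661490
y = (45.910·-4715.862539 − -833.896199·-8.146) / -5021.032204 = 44.472562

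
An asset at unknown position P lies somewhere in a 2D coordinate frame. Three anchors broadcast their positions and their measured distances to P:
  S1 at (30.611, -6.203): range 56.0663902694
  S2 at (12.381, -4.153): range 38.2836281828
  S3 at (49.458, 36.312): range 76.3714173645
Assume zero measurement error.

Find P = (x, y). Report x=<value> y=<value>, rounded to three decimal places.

x=-22.677 y=11.229

eq1: (x − 30.611)² + (y + 6.203)² = 56.0663902694²
eq2: (x − 12.381)² + (y + 4.153)² = 38.2836281828²
eq3: (x − 49.458)² + (y − 36.312)² = 76.3714173645²
eq1−eq2, eq1−eq3 (x²,y² cancel):
  -36.460·x + 4.100·y = 872.829971
  37.694·x + 85.030·y = 99.991306
det = -36.460·85.030 − 4.100·37.694 = -3254.739200
x = (872.829971·85.030 − 4.100·99.991306) / -3254.739200 = -22.676707
y = (-36.460·99.991306 − 872.829971·37.694) / -3254.739200 = 11.228591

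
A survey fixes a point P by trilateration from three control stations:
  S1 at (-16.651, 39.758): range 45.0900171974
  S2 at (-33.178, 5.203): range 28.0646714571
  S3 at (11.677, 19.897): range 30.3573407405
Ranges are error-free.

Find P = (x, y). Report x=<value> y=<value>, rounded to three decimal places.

eq1: (x + 16.651)² + (y − 39.758)² = 45.0900171974²
eq2: (x + 33.178)² + (y − 5.203)² = 28.0646714571²
eq3: (x − 11.677)² + (y − 19.897)² = 30.3573407405²
eq3−eq2, eq3−eq1 (x²,y² cancel):
  -89.710·x − 29.388·y = 729.550308
  -56.656·x + 39.722·y = 214.169913
det = -89.710·39.722 − -29.388·-56.656 = -5228.467148
x = (729.550308·39.722 − -29.388·214.169913) / -5228.467148 = -6.746379
y = (-89.710·214.169913 − 729.550308·-56.656) / -5228.467148 = -4.230727

x=-6.746 y=-4.231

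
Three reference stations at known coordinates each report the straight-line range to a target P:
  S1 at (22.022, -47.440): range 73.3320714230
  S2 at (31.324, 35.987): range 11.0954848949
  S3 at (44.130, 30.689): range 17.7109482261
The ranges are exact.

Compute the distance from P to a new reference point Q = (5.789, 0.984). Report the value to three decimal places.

32.666

eq1: (x − 22.022)² + (y + 47.440)² = 73.3320714230²
eq2: (x − 31.324)² + (y − 35.987)² = 11.0954848949²
eq3: (x − 44.130)² + (y − 30.689)² = 17.7109482261²
eq2−eq3, eq2−eq1 (x²,y² cancel):
  25.612·x − 10.596·y = 422.446574
  -18.604·x − 166.854·y = -4795.217975
det = 25.612·-166.854 − -10.596·-18.604 = -4470.592632
x = (422.446574·-166.854 − -10.596·-4795.217975) / -4470.592632 = 27.132204
y = (25.612·-4795.217975 − 422.446574·-18.604) / -4470.592632 = 25.713800
|P − Q| = √((27.132204 − 5.789)² + (25.713800 − 0.984)²) = 32.666426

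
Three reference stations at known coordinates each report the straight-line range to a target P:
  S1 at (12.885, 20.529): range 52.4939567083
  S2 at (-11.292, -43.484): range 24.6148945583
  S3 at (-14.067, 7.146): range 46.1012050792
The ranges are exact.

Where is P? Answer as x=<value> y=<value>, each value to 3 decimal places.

eq1: (x − 12.885)² + (y − 20.529)² = 52.4939567083²
eq2: (x + 11.292)² + (y + 43.484)² = 24.6148945583²
eq3: (x + 14.067)² + (y − 7.146)² = 46.1012050792²
eq1−eq3, eq1−eq2 (x²,y² cancel):
  -53.904·x − 26.766·y = 291.777120
  -48.354·x − 128.026·y = 3580.626911
det = -53.904·-128.026 − -26.766·-48.354 = 5606.870340
x = (291.777120·-128.026 − -26.766·3580.626911) / 5606.870340 = 10.430775
y = (-53.904·3580.626911 − 291.777120·-48.354) / 5606.870340 = -31.907555

x=10.431 y=-31.908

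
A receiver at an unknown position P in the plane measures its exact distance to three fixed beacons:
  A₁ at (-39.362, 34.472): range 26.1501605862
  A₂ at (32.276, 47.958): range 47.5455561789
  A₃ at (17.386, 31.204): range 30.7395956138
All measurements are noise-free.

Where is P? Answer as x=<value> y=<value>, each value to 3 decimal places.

x=-13.214 y=34.129

eq1: (x + 39.362)² + (y − 34.472)² = 26.1501605862²
eq2: (x − 32.276)² + (y − 47.958)² = 47.5455561789²
eq3: (x − 17.386)² + (y − 31.204)² = 30.7395956138²
eq2−eq1, eq2−eq3 (x²,y² cancel):
  -143.276·x − 26.972·y = 972.724902
  -29.780·x − 33.508·y = -750.090154
det = -143.276·-33.508 − -26.972·-29.780 = 3997.666048
x = (972.724902·-33.508 − -26.972·-750.090154) / 3997.666048 = -13.214085
y = (-143.276·-750.090154 − 972.724902·-29.780) / 3997.666048 = 34.129330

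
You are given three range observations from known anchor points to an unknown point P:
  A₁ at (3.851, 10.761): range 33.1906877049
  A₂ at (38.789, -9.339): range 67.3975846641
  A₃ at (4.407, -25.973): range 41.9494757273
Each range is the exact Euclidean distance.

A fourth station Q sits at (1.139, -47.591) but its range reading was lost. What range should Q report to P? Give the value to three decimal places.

56.459

eq1: (x − 3.851)² + (y − 10.761)² = 33.1906877049²
eq2: (x − 38.789)² + (y + 9.339)² = 67.3975846641²
eq3: (x − 4.407)² + (y + 25.973)² = 41.9494757273²
eq2−eq1, eq2−eq3 (x²,y² cancel):
  -69.876·x + 40.200·y = 1979.638548
  -68.764·x − 33.268·y = 1884.890841
det = -69.876·-33.268 − 40.200·-68.764 = 5088.947568
x = (1979.638548·-33.268 − 40.200·1884.890841) / 5088.947568 = -27.831143
y = (-69.876·1884.890841 − 1979.638548·-68.764) / 5088.947568 = 0.868398
|P − Q| = √((-27.831143 − 1.139)² + (0.868398 − -47.591)²) = 56.458679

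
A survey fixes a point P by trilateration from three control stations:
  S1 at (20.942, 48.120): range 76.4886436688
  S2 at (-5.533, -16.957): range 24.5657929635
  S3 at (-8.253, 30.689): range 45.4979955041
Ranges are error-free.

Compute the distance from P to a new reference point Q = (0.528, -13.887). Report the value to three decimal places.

29.840

eq1: (x − 20.942)² + (y − 48.120)² = 76.4886436688²
eq2: (x + 5.533)² + (y + 16.957)² = 24.5657929635²
eq3: (x + 8.253)² + (y − 30.689)² = 45.4979955041²
eq2−eq1, eq2−eq3 (x²,y² cancel):
  52.950·x + 130.154·y = -2811.086600
  -5.440·x + 95.292·y = -774.816619
det = 52.950·95.292 − 130.154·-5.440 = 5753.749160
x = (-2811.086600·95.292 − 130.154·-774.816619) / 5753.749160 = -29.029521
y = (52.950·-774.816619 − -2811.086600·-5.440) / 5753.749160 = -9.788201
|P − Q| = √((-29.029521 − 0.528)² + (-9.788201 − -13.887)²) = 29.840362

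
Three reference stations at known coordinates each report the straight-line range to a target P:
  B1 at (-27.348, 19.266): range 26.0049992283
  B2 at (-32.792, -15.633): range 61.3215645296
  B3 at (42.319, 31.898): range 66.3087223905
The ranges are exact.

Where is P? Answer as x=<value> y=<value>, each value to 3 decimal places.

x=-22.712 y=44.854

eq1: (x + 27.348)² + (y − 19.266)² = 26.0049992283²
eq2: (x + 32.792)² + (y + 15.633)² = 61.3215645296²
eq3: (x − 42.319)² + (y − 31.898)² = 66.3087223905²
eq3−eq2, eq3−eq1 (x²,y² cancel):
  -150.222·x − 95.062·y = -852.161823
  -139.334·x − 25.264·y = 2031.298375
det = -150.222·-25.264 − -95.062·-139.334 = -9450.160100
x = (-852.161823·-25.264 − -95.062·2031.298375) / -9450.160100 = -22.711605
y = (-150.222·2031.298375 − -852.161823·-139.334) / -9450.160100 = 44.854353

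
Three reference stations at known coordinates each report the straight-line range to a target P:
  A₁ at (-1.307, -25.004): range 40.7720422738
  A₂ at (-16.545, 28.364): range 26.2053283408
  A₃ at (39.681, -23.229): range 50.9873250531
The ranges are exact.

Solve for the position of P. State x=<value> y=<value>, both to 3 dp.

x=6.054 y=15.098

eq1: (x + 1.307)² + (y + 25.004)² = 40.7720422738²
eq2: (x + 16.545)² + (y − 28.364)² = 26.2053283408²
eq3: (x − 39.681)² + (y + 23.229)² = 50.9873250531²
eq2−eq3, eq2−eq1 (x²,y² cancel):
  112.452·x − 103.186·y = -877.073402
  30.476·x − 106.736·y = -1426.985454
det = 112.452·-106.736 − -103.186·30.476 = -8857.980136
x = (-877.073402·-106.736 − -103.186·-1426.985454) / -8857.980136 = 6.054384
y = (112.452·-1426.985454 − -877.073402·30.476) / -8857.980136 = 15.097988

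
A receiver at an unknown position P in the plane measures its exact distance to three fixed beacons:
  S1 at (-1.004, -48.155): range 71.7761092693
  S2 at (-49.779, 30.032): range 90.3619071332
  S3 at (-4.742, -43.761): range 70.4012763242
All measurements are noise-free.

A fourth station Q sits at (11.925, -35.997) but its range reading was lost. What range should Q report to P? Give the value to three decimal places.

eq1: (x + 1.004)² + (y + 48.155)² = 71.7761092693²
eq2: (x + 49.779)² + (y − 30.032)² = 90.3619071332²
eq3: (x + 4.742)² + (y + 43.761)² = 70.4012763242²
eq2−eq3, eq2−eq1 (x²,y² cancel):
  90.074·x − 147.586·y = 1766.576373
  97.550·x − 156.374·y = 1953.506575
det = 90.074·-156.374 − -147.586·97.550 = 311.782624
x = (1766.576373·-156.374 − -147.586·1953.506575) / 311.782624 = 38.692367
y = (90.074·1953.506575 − 1766.576373·97.550) / 311.782624 = 11.644735
|P − Q| = √((38.692367 − 11.925)² + (11.644735 − -35.997)²) = 54.646380

54.646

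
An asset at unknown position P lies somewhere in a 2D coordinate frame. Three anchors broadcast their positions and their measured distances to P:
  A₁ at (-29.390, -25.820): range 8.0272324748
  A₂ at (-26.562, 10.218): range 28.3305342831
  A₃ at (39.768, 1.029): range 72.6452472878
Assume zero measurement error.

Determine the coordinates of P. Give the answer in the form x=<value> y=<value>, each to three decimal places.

eq1: (x + 29.390)² + (y + 25.820)² = 8.0272324748²
eq2: (x + 26.562)² + (y − 10.218)² = 28.3305342831²
eq3: (x − 39.768)² + (y − 1.029)² = 72.6452472878²
eq3−eq1, eq3−eq2 (x²,y² cancel):
  -138.316·x − 53.698·y = 5160.787327
  -132.660·x + 18.378·y = 3702.107484
det = -138.316·18.378 − -53.698·-132.660 = -9665.548128
x = (5160.787327·18.378 − -53.698·3702.107484) / -9665.548128 = -30.380141
y = (-138.316·3702.107484 − 5160.787327·-132.660) / -9665.548128 = -17.854067

x=-30.380 y=-17.854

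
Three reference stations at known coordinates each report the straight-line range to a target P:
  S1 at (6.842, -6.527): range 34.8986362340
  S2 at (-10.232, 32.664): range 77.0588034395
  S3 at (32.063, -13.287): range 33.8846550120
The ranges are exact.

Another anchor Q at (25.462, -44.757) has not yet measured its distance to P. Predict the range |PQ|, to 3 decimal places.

eq1: (x − 6.842)² + (y + 6.527)² = 34.8986362340²
eq2: (x + 10.232)² + (y − 32.664)² = 77.0588034395²
eq3: (x − 32.063)² + (y + 13.287)² = 33.8846550120²
eq2−eq3, eq2−eq1 (x²,y² cancel):
  84.590·x − 91.902·y = 4822.838960
  34.148·x − 78.382·y = 3637.928350
det = 84.590·-78.382 − -91.902·34.148 = -3492.063884
x = (4822.838960·-78.382 − -91.902·3637.928350) / -3492.063884 = 12.511476
y = (84.590·3637.928350 − 4822.838960·34.148) / -3492.063884 = -40.962038
|P − Q| = √((12.511476 − 25.462)² + (-40.962038 − -44.757)²) = 13.495103

13.495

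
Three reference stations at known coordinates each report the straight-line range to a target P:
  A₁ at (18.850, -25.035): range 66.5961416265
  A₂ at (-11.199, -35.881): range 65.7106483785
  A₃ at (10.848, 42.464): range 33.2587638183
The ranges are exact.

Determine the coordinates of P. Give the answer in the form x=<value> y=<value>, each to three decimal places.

x=-19.686 y=29.279

eq1: (x − 18.850)² + (y + 25.035)² = 66.5961416265²
eq2: (x + 11.199)² + (y + 35.881)² = 65.7106483785²
eq3: (x − 10.848)² + (y − 42.464)² = 33.2587638183²
eq2−eq3, eq2−eq1 (x²,y² cancel):
  44.094·x + 156.690·y = 3719.750578
  60.098·x + 21.692·y = -547.946806
det = 44.094·21.692 − 156.690·60.098 = -8460.268572
x = (3719.750578·21.692 − 156.690·-547.946806) / -8460.268572 = -19.685736
y = (44.094·-547.946806 − 3719.750578·60.098) / -8460.268572 = 29.279299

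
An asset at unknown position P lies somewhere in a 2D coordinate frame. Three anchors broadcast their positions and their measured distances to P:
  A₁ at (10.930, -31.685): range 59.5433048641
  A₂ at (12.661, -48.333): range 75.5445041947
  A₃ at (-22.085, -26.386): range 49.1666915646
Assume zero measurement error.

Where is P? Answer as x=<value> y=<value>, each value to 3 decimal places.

x=-14.441 y=22.183

eq1: (x − 10.930)² + (y + 31.685)² = 59.5433048641²
eq2: (x − 12.661)² + (y + 48.333)² = 75.5445041947²
eq3: (x + 22.085)² + (y + 26.386)² = 49.1666915646²
eq2−eq1, eq2−eq3 (x²,y² cancel):
  -3.462·x + 33.296·y = 788.591275
  -69.492·x + 43.894·y = 1977.196966
det = -3.462·43.894 − 33.296·-69.492 = 2161.844604
x = (788.591275·43.894 − 33.296·1977.196966) / 2161.844604 = -14.440596
y = (-3.462·1977.196966 − 788.591275·-69.492) / 2161.844604 = 22.182783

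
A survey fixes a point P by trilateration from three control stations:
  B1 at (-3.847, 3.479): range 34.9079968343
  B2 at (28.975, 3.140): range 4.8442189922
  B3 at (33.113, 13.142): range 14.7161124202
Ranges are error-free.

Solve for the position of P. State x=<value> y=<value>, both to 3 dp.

eq1: (x + 3.847)² + (y − 3.479)² = 34.9079968343²
eq2: (x − 28.975)² + (y − 3.140)² = 4.8442189922²
eq3: (x − 33.113)² + (y − 13.142)² = 14.7161124202²
eq3−eq1, eq3−eq2 (x²,y² cancel):
  -73.920·x − 19.326·y = -2244.284361
  -8.276·x − 20.004·y = -226.675201
det = -73.920·-20.004 − -19.326·-8.276 = 1318.753704
x = (-2244.284361·-20.004 − -19.326·-226.675201) / 1318.753704 = 30.721384
y = (-73.920·-226.675201 − -2244.284361·-8.276) / 1318.753704 = -1.378473

x=30.721 y=-1.378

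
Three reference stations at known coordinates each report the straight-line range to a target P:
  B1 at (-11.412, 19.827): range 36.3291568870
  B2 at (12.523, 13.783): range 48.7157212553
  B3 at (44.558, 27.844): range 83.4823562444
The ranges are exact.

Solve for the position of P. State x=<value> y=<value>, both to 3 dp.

eq1: (x + 11.412)² + (y − 19.827)² = 36.3291568870²
eq2: (x − 12.523)² + (y − 13.783)² = 48.7157212553²
eq3: (x − 44.558)² + (y − 27.844)² = 83.4823562444²
eq3−eq2, eq3−eq1 (x²,y² cancel):
  -64.070·x − 28.122·y = 2182.175225
  -111.940·x − 16.034·y = 3412.136137
det = -64.070·-16.034 − -28.122·-111.940 = -2120.678300
x = (2182.175225·-16.034 − -28.122·3412.136137) / -2120.678300 = -28.748865
y = (-64.070·3412.136137 − 2182.175225·-111.940) / -2120.678300 = -12.098550

x=-28.749 y=-12.099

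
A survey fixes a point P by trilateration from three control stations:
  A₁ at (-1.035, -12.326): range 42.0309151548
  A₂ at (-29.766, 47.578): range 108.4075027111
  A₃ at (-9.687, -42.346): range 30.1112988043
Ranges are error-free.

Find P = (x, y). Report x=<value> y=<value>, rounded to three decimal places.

eq1: (x + 1.035)² + (y + 12.326)² = 42.0309151548²
eq2: (x + 29.766)² + (y − 47.578)² = 108.4075027111²
eq3: (x + 9.687)² + (y + 42.346)² = 30.1112988043²
eq3−eq2, eq3−eq1 (x²,y² cancel):
  -40.158·x + 179.848·y = -9582.837173
  17.304·x + 60.040·y = -2593.927697
det = -40.158·60.040 − 179.848·17.304 = -5523.176112
x = (-9582.837173·60.040 − 179.848·-2593.927697) / -5523.176112 = 19.706204
y = (-40.158·-2593.927697 − -9582.837173·17.304) / -5523.176112 = -48.882809

x=19.706 y=-48.883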